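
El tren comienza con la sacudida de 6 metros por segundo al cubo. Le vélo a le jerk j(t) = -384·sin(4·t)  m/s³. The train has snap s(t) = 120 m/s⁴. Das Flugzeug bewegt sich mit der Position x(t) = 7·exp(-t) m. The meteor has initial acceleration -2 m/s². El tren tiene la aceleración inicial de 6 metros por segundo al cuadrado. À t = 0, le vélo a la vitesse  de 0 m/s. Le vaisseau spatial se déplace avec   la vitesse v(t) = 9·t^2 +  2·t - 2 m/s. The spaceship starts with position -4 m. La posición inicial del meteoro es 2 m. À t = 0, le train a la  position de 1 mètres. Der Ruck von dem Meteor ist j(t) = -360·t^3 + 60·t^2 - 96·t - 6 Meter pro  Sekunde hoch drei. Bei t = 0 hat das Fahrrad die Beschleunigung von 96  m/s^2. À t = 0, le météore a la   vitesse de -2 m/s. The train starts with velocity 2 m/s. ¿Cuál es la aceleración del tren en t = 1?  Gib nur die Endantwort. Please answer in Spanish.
La aceleración en t = 1 es a = 72.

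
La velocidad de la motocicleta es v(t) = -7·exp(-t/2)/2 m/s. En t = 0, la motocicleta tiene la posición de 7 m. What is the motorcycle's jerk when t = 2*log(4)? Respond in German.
Ausgehend von der Geschwindigkeit v(t) = -7·exp(-t/2)/2, nehmen wir 2 Ableitungen. Mit d/dt von v(t) finden wir a(t) = 7·exp(-t/2)/4. Mit d/dt von a(t) finden wir j(t) = -7·exp(-t/2)/8. Wir haben den Ruck j(t) = -7·exp(-t/2)/8. Durch Einsetzen von t = 2*log(4): j(2*log(4)) = -7/32.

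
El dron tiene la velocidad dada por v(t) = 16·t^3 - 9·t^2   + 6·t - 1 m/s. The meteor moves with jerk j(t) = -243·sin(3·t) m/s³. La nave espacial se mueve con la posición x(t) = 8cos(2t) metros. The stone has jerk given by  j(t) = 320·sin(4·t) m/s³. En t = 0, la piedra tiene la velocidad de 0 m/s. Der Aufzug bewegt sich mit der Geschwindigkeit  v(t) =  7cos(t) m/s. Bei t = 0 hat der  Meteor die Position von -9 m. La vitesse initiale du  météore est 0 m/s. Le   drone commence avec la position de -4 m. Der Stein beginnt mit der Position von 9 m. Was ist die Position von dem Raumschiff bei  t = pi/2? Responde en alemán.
Aus der Gleichung für die Position x(t) = 8·cos(2·t), setzen wir t = pi/2 ein und erhalten x = -8.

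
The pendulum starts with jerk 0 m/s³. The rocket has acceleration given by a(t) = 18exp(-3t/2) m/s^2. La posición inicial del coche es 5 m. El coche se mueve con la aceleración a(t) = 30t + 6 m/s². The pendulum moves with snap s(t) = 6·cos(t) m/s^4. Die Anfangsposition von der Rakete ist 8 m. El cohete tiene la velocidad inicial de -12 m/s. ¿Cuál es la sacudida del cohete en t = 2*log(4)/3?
Debemos derivar nuestra ecuación de la aceleración a(t) = 18·exp(-3·t/2) 1 vez. Tomando d/dt de a(t), encontramos j(t) = -27·exp(-3·t/2). Tenemos la sacudida j(t) = -27·exp(-3·t/2). Sustituyendo t = 2*log(4)/3: j(2*log(4)/3) = -27/4.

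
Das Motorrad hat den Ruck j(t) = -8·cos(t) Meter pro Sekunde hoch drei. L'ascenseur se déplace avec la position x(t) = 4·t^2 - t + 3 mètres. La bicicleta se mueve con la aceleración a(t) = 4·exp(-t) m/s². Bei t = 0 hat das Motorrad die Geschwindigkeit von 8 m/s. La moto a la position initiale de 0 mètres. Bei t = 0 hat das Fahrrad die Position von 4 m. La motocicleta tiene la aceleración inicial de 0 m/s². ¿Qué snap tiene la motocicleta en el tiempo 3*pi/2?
Partiendo de la sacudida j(t) = -8·cos(t), tomamos 1 derivada. Tomando d/dt de j(t), encontramos s(t) = 8·sin(t). Usando s(t) = 8·sin(t) y sustituyendo t = 3*pi/2, encontramos s = -8.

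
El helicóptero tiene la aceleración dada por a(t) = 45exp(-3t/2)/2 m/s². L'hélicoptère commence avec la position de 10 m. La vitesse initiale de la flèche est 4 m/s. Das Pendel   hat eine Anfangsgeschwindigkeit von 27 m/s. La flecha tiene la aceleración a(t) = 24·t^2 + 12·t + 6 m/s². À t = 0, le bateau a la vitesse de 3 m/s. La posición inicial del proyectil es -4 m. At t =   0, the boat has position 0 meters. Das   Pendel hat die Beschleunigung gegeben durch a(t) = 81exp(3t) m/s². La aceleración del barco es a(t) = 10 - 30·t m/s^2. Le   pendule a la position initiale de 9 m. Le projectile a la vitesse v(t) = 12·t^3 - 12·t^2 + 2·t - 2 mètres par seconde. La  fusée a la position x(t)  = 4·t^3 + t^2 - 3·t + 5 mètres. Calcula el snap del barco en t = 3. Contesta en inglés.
Starting from acceleration a(t) = 10 - 30·t, we take 2 derivatives. Taking d/dt of a(t), we find j(t) = -30. Taking d/dt of j(t), we find s(t) = 0. From the given snap equation s(t) = 0, we substitute t = 3 to get s = 0.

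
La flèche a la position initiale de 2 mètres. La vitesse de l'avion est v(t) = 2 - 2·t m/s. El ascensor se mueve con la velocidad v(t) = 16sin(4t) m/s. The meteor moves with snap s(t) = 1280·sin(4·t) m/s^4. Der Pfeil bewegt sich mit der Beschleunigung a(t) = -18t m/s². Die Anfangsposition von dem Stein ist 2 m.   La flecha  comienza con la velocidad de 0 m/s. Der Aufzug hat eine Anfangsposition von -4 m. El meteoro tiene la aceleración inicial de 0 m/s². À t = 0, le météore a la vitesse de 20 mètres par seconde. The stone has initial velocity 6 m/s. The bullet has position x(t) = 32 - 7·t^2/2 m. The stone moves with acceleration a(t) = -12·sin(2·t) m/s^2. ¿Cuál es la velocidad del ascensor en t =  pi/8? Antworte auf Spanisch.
Tenemos la velocidad v(t) = 16·sin(4·t). Sustituyendo t = pi/8: v(pi/8) = 16.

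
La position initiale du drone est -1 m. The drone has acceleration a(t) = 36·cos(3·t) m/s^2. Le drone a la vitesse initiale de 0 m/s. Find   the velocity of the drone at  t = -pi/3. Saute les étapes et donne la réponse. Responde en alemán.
Die Geschwindigkeit bei t = -pi/3 ist v = 0.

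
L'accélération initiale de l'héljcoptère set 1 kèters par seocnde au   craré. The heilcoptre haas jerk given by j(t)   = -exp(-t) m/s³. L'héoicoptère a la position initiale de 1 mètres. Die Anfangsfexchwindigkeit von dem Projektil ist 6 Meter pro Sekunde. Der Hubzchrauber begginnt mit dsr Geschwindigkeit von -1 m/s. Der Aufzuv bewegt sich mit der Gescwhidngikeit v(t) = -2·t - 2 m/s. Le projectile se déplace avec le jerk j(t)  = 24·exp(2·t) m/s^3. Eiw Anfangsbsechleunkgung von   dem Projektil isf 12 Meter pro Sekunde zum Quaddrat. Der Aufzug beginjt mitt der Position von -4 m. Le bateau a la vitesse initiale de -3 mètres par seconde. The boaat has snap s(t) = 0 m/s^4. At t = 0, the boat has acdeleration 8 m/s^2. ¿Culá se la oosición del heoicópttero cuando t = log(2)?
Debemos encontrar la integral de nuestra ecuación de la sacudida j(t) = -exp(-t) 3 veces. Tomando ∫j(t)dt y aplicando a(0) = 1, encontramos a(t) = exp(-t). Tomando ∫a(t)dt y aplicando v(0) = -1, encontramos v(t) = -exp(-t). La antiderivada de la velocidad es la posición. Usando x(0) = 1, obtenemos x(t) = exp(-t). Usando x(t) = exp(-t) y sustituyendo t = log(2), encontramos x = 1/2.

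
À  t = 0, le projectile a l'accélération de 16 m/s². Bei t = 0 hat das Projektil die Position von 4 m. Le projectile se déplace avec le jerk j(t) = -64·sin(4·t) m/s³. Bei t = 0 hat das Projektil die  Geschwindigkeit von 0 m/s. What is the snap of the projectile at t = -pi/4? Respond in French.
En partant du jerk j(t) = -64·sin(4·t), nous prenons 1 dérivée. En prenant d/dt de j(t), nous trouvons s(t) = -256·cos(4·t). En utilisant s(t) = -256·cos(4·t) et en substituant t = -pi/4, nous trouvons s = 256.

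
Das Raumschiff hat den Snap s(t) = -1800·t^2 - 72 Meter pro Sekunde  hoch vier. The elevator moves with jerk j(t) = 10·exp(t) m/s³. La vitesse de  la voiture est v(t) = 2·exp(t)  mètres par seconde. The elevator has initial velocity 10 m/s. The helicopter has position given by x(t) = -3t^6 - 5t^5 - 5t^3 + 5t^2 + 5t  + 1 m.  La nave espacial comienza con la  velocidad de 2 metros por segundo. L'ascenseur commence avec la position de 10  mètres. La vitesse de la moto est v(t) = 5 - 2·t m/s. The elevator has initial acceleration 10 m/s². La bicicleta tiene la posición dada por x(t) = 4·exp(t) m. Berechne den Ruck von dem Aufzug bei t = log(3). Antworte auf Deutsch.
Wir haben den Ruck j(t) = 10·exp(t). Durch Einsetzen von t = log(3): j(log(3)) = 30.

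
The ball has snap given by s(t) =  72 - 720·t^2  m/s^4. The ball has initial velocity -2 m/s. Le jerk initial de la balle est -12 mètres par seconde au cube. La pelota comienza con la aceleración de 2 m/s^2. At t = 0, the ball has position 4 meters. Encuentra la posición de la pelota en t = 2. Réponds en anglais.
We need to integrate our snap equation s(t) = 72 - 720·t^2 4 times. The antiderivative of snap, with j(0) = -12, gives jerk: j(t) = -240·t^3 + 72·t - 12. The antiderivative of jerk is acceleration. Using a(0) = 2, we get a(t) = -60·t^4 + 36·t^2 - 12·t + 2. Finding the antiderivative of a(t) and using v(0) = -2: v(t) = -12·t^5 + 12·t^3 - 6·t^2 + 2·t - 2. Taking ∫v(t)dt and applying x(0) = 4, we find x(t) = -2·t^6 + 3·t^4 - 2·t^3 + t^2 - 2·t + 4. From the given position equation x(t) = -2·t^6 + 3·t^4 - 2·t^3 + t^2 - 2·t + 4, we substitute t = 2 to get x = -92.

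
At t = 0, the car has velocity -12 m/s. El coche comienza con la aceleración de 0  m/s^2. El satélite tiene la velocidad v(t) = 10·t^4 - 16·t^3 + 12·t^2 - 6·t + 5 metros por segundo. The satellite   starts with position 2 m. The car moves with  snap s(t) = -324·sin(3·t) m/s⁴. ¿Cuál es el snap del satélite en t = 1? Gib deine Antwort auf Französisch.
Nous devons dériver notre équation de la vitesse v(t) = 10·t^4 - 16·t^3 + 12·t^2 - 6·t + 5 3 fois. La dérivée de la vitesse donne l'accélération: a(t) = 40·t^3 - 48·t^2 + 24·t - 6. En dérivant l'accélération, nous obtenons le jerk: j(t) = 120·t^2 - 96·t + 24. En prenant d/dt de j(t), nous trouvons s(t) = 240·t - 96. Nous avons le snap s(t) = 240·t - 96. En substituant t = 1: s(1) = 144.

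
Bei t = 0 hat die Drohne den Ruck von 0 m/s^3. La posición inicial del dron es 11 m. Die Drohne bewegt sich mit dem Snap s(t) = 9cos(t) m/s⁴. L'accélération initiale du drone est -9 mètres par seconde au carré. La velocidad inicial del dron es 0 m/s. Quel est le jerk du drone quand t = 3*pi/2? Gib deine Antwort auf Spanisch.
Debemos encontrar la integral de nuestra ecuación del snap s(t) = 9·cos(t) 1 vez. La integral del snap, con j(0) = 0, da la sacudida: j(t) = 9·sin(t). Tenemos la sacudida j(t) = 9·sin(t). Sustituyendo t = 3*pi/2: j(3*pi/2) = -9.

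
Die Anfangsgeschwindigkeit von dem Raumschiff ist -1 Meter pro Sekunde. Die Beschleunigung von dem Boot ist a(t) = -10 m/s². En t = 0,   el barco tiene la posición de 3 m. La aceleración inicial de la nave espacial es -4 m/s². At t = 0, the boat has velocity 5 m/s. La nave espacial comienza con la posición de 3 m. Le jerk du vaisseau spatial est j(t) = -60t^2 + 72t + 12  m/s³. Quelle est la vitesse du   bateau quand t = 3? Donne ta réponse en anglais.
Starting from acceleration a(t) = -10, we take 1 integral. The antiderivative of acceleration, with v(0) = 5, gives velocity: v(t) = 5 - 10·t. Using v(t) = 5 - 10·t and substituting t = 3, we find v = -25.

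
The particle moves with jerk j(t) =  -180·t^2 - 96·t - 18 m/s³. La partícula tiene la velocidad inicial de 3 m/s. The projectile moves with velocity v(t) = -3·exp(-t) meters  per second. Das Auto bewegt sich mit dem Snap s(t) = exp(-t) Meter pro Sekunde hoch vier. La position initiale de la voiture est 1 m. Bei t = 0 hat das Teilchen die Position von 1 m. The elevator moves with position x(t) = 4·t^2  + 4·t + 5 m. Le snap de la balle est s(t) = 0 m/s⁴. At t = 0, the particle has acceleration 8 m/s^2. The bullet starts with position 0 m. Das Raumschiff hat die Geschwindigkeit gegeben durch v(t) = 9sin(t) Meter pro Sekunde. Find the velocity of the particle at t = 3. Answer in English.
To solve this, we need to take 2 integrals of our jerk equation j(t) = -180·t^2 - 96·t - 18. The antiderivative of jerk is acceleration. Using a(0) = 8, we get a(t) = -60·t^3 - 48·t^2 - 18·t + 8. The integral of acceleration, with v(0) = 3, gives velocity: v(t) = -15·t^4 - 16·t^3 - 9·t^2 + 8·t + 3. Using v(t) = -15·t^4 - 16·t^3 - 9·t^2 + 8·t + 3 and substituting t = 3, we find v = -1701.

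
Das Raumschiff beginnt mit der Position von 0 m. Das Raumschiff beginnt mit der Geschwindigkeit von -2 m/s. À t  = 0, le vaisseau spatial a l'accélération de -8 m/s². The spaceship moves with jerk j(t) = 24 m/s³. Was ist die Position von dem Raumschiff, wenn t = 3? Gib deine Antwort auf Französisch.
Pour résoudre ceci, nous devons prendre 3 intégrales de notre équation du jerk j(t) = 24. En intégrant le jerk et en utilisant la condition initiale a(0) = -8, nous obtenons a(t) = 24·t - 8. La primitive de l'accélération, avec v(0) = -2, donne la vitesse: v(t) = 12·t^2 - 8·t - 2. En prenant ∫v(t)dt et en appliquant x(0) = 0, nous trouvons x(t) = 4·t^3 - 4·t^2 - 2·t. En utilisant x(t) = 4·t^3 - 4·t^2 - 2·t et en substituant t = 3, nous trouvons x = 66.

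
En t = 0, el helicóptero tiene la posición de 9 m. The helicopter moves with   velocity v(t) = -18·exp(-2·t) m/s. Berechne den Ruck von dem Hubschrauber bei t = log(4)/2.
Um dies zu lösen, müssen wir 2 Ableitungen unserer Gleichung für die Geschwindigkeit v(t) = -18·exp(-2·t) nehmen. Die Ableitung von der Geschwindigkeit ergibt die Beschleunigung: a(t) = 36·exp(-2·t). Die Ableitung von der Beschleunigung ergibt den Ruck: j(t) = -72·exp(-2·t). Wir haben den Ruck j(t) = -72·exp(-2·t). Durch Einsetzen von t = log(4)/2: j(log(4)/2) = -18.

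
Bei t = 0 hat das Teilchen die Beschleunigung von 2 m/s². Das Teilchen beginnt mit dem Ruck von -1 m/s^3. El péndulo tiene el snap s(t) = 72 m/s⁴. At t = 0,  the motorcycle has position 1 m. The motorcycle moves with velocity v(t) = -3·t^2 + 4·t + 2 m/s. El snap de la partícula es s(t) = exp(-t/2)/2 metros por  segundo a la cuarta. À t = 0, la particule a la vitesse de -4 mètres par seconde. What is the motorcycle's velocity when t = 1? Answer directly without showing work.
The answer is 3.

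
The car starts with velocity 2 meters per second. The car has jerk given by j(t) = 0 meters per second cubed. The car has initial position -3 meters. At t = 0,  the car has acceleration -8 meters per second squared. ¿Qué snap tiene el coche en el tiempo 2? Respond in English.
We must differentiate our jerk equation j(t) = 0 1 time. Taking d/dt of j(t), we find s(t) = 0. We have snap s(t) = 0. Substituting t = 2: s(2) = 0.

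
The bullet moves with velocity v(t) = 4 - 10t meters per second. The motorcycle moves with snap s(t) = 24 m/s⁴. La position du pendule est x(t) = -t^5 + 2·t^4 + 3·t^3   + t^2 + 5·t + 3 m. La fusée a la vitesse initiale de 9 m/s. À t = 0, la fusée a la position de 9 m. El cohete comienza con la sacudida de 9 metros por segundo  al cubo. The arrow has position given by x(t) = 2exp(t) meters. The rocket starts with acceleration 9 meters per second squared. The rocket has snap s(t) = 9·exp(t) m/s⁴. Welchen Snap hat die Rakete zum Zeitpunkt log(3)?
Mit s(t) = 9·exp(t) und Einsetzen von t = log(3), finden wir s = 27.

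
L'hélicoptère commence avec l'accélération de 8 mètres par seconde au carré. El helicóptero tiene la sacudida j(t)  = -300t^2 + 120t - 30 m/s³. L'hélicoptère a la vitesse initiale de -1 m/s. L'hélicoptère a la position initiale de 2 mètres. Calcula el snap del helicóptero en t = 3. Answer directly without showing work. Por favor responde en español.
El snap en t = 3 es s = -1680.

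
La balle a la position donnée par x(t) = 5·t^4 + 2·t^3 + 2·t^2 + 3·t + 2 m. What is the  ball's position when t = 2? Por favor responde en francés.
Nous avons la position x(t) = 5·t^4 + 2·t^3 + 2·t^2 + 3·t + 2. En substituant t = 2: x(2) = 112.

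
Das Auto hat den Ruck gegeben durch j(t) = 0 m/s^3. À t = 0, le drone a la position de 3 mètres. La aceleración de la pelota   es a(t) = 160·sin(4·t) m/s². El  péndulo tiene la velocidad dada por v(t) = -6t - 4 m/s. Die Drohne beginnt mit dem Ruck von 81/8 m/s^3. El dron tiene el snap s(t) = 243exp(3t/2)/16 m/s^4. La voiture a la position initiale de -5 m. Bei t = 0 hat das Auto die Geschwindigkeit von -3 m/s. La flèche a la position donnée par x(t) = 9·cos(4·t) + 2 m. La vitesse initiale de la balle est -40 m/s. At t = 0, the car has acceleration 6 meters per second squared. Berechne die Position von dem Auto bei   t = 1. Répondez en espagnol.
Necesitamos integrar nuestra ecuación de la sacudida j(t) = 0 3 veces. Tomando ∫j(t)dt y aplicando a(0) = 6, encontramos a(t) = 6. Tomando ∫a(t)dt y aplicando v(0) = -3, encontramos v(t) = 6·t - 3. La antiderivada de la velocidad es la posición. Usando x(0) = -5, obtenemos x(t) = 3·t^2 - 3·t - 5. Usando x(t) = 3·t^2 - 3·t - 5 y sustituyendo t = 1, encontramos x = -5.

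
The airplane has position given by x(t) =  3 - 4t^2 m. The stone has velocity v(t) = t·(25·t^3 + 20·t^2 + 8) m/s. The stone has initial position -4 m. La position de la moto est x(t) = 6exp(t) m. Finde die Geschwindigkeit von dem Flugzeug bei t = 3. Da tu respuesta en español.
Partiendo de la posición x(t) = 3 - 4·t^2, tomamos 1 derivada. La derivada de la posición da la velocidad: v(t) = -8·t. Tenemos la velocidad v(t) = -8·t. Sustituyendo t = 3: v(3) = -24.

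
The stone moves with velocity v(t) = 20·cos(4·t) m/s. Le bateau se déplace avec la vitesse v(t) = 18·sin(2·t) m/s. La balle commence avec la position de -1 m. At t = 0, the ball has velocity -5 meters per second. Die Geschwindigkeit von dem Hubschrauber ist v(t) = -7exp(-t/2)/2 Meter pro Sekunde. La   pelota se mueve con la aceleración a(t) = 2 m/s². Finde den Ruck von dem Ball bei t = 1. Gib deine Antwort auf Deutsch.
Ausgehend von der Beschleunigung a(t) = 2, nehmen wir 1 Ableitung. Mit d/dt von a(t) finden wir j(t) = 0. Aus der Gleichung für den Ruck j(t) = 0, setzen wir t = 1 ein und erhalten j = 0.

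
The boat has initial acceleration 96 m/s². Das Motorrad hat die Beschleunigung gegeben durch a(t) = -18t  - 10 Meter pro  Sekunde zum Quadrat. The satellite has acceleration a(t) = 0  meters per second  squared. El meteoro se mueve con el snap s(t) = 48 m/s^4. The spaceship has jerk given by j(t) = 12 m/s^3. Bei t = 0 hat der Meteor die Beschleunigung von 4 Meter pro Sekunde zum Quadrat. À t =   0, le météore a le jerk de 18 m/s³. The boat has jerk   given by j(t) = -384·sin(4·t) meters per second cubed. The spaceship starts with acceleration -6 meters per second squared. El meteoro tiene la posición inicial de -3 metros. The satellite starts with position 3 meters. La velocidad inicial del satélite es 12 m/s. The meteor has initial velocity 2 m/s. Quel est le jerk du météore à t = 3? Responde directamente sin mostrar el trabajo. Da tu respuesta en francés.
j(3) = 162.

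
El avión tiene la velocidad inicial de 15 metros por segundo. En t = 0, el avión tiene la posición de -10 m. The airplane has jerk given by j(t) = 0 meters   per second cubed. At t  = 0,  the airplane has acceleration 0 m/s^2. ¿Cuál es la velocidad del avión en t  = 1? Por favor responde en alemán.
Wir müssen unsere Gleichung für den Ruck j(t) = 0 2-mal integrieren. Durch Integration von dem Ruck und Verwendung der Anfangsbedingung a(0) = 0, erhalten wir a(t) = 0. Das Integral von der Beschleunigung ist die Geschwindigkeit. Mit v(0) = 15 erhalten wir v(t) = 15. Aus der Gleichung für die Geschwindigkeit v(t) = 15, setzen wir t = 1 ein und erhalten v = 15.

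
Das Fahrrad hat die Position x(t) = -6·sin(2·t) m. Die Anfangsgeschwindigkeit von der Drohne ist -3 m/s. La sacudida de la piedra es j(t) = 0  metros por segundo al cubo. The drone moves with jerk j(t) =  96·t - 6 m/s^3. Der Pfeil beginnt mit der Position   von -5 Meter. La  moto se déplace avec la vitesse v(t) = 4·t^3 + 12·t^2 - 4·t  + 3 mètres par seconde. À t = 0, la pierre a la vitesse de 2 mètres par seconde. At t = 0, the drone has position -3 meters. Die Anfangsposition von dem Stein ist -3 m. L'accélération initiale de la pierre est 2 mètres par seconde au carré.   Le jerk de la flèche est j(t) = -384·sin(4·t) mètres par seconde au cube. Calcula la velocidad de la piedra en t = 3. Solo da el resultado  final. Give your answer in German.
Die Geschwindigkeit bei t = 3 ist v = 8.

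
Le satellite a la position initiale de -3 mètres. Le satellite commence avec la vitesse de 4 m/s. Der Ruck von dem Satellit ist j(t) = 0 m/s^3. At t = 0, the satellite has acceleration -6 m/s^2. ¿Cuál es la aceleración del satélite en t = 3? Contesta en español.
Partiendo de la sacudida j(t) = 0, tomamos 1 integral. Integrando la sacudida y usando la condición inicial a(0) = -6, obtenemos a(t) = -6. Tenemos la aceleración a(t) = -6. Sustituyendo t = 3: a(3) = -6.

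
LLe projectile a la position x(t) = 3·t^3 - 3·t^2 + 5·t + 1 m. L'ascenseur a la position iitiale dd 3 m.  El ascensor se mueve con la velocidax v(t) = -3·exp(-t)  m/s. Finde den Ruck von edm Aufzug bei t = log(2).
Um dies zu lösen, müssen wir 2 Ableitungen unserer Gleichung für die Geschwindigkeit v(t) = -3·exp(-t) nehmen. Mit d/dt von v(t) finden wir a(t) = 3·exp(-t). Mit d/dt von a(t) finden wir j(t) = -3·exp(-t). Wir haben den Ruck j(t) = -3·exp(-t). Durch Einsetzen von t = log(2): j(log(2)) = -3/2.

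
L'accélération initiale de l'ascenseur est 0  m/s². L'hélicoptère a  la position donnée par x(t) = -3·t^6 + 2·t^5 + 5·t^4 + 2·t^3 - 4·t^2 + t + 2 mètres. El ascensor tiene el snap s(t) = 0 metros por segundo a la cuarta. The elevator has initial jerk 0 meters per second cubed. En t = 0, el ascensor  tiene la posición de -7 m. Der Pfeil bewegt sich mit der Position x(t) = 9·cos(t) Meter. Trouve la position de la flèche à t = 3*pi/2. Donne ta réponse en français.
De l'équation de la position x(t) = 9·cos(t), nous substituons t = 3*pi/2 pour obtenir x = 0.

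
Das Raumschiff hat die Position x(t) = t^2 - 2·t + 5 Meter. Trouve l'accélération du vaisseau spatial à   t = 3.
En partant de la position x(t) = t^2 - 2·t + 5, nous prenons 2 dérivées. La dérivée de la position donne la vitesse: v(t) = 2·t - 2. En dérivant la vitesse, nous obtenons l'accélération: a(t) = 2. Nous avons l'accélération a(t) = 2. En substituant t = 3: a(3) = 2.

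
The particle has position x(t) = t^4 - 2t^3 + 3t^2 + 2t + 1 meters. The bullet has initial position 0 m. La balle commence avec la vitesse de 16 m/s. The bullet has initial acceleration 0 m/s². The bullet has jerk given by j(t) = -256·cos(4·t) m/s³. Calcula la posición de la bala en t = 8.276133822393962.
Para resolver esto, necesitamos tomar 3 integrales de nuestra ecuación de la sacudida j(t) = -256·cos(4·t). Integrando la sacudida y usando la condición inicial a(0) = 0, obtenemos a(t) = -64·sin(4·t). Tomando ∫a(t)dt y aplicando v(0) = 16, encontramos v(t) = 16·cos(4·t). La integral de la velocidad, con x(0) = 0, da la posición: x(t) = 4·sin(4·t). De la ecuación de la posición x(t) = 4·sin(4·t), sustituimos t = 8.276133822393962 para obtener x = 3.97227255728545.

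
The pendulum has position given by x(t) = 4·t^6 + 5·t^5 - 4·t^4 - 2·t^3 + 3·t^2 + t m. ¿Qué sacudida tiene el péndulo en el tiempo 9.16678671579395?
Para resolver esto, necesitamos tomar 3 derivadas de nuestra ecuación de la posición x(t) = 4·t^6 + 5·t^5 - 4·t^4 - 2·t^3 + 3·t^2 + t. Derivando la posición, obtenemos la velocidad: v(t) = 24·t^5 + 25·t^4 - 16·t^3 - 6·t^2 + 6·t + 1. La derivada de la velocidad da la aceleración: a(t) = 120·t^4 + 100·t^3 - 48·t^2 - 12·t + 6. La derivada de la aceleración da la sacudida: j(t) = 480·t^3 + 300·t^2 - 96·t - 12. Usando j(t) = 480·t^3 + 300·t^2 - 96·t - 12 y sustituyendo t = 9.16678671579395, encontramos j = 394053.730440001.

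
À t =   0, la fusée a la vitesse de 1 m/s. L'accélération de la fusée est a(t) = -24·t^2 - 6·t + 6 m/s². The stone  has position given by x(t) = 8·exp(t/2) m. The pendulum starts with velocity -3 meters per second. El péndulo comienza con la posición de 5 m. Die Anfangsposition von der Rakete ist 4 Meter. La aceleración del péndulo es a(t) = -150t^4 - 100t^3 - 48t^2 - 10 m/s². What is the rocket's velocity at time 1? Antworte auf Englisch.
To find the answer, we compute 1 integral of a(t) = -24·t^2 - 6·t + 6. The integral of acceleration, with v(0) = 1, gives velocity: v(t) = -8·t^3 - 3·t^2 + 6·t + 1. Using v(t) = -8·t^3 - 3·t^2 + 6·t + 1 and substituting t = 1, we find v = -4.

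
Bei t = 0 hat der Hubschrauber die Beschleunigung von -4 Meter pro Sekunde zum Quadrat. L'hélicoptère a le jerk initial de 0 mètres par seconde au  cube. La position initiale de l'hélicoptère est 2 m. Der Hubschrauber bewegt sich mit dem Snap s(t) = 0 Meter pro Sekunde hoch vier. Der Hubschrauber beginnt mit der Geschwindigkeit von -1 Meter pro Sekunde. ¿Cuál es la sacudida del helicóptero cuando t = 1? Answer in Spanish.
Partiendo del snap s(t) = 0, tomamos 1 antiderivada. Tomando ∫s(t)dt y aplicando j(0) = 0, encontramos j(t) = 0. De la ecuación de la sacudida j(t) = 0, sustituimos t = 1 para obtener j = 0.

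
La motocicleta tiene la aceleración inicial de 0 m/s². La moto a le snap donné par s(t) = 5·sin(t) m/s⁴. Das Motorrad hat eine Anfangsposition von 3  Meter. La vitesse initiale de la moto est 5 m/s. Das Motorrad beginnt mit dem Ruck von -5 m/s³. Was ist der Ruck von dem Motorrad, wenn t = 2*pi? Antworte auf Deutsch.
Wir müssen unsere Gleichung für den Snap s(t) = 5·sin(t) 1-mal integrieren. Das Integral von dem Snap ist der Ruck. Mit j(0) = -5 erhalten wir j(t) = -5·cos(t). Aus der Gleichung für den Ruck j(t) = -5·cos(t), setzen wir t = 2*pi ein und erhalten j = -5.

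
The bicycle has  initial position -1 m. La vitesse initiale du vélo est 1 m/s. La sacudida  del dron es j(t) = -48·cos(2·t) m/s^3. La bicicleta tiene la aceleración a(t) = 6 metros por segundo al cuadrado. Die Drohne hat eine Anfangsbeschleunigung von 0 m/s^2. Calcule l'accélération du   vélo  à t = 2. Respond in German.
Aus der Gleichung für die Beschleunigung a(t) = 6, setzen wir t = 2 ein und erhalten a = 6.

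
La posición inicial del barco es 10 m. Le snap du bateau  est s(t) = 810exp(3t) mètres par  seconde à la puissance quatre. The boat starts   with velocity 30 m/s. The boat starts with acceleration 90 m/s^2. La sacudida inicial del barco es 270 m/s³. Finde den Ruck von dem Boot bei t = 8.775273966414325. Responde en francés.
Nous devons trouver la primitive de notre équation du snap s(t) = 810·exp(3·t) 1 fois. L'intégrale du snap, avec j(0) = 270, donne le jerk: j(t) = 270·exp(3·t). Nous avons le jerk j(t) = 270·exp(3·t). En substituant t = 8.775273966414325: j(8.775273966414325) = 73201999949813.7.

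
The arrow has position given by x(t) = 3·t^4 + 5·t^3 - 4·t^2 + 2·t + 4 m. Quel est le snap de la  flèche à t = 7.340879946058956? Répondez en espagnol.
Debemos derivar nuestra ecuación de la posición x(t) = 3·t^4 + 5·t^3 - 4·t^2 + 2·t + 4 4 veces. Tomando d/dt de x(t), encontramos v(t) = 12·t^3 + 15·t^2 - 8·t + 2. Derivando la velocidad, obtenemos la aceleración: a(t) = 36·t^2 + 30·t - 8. Derivando la aceleración, obtenemos la sacudida: j(t) = 72·t + 30. La derivada de la sacudida da el snap: s(t) = 72. Usando s(t) = 72 y sustituyendo t = 7.340879946058956, encontramos s = 72.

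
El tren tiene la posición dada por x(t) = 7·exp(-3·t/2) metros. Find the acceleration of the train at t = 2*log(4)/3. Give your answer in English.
Starting from position x(t) = 7·exp(-3·t/2), we take 2 derivatives. Differentiating position, we get velocity: v(t) = -21·exp(-3·t/2)/2. Differentiating velocity, we get acceleration: a(t) = 63·exp(-3·t/2)/4. Using a(t) = 63·exp(-3·t/2)/4 and substituting t = 2*log(4)/3, we find a = 63/16.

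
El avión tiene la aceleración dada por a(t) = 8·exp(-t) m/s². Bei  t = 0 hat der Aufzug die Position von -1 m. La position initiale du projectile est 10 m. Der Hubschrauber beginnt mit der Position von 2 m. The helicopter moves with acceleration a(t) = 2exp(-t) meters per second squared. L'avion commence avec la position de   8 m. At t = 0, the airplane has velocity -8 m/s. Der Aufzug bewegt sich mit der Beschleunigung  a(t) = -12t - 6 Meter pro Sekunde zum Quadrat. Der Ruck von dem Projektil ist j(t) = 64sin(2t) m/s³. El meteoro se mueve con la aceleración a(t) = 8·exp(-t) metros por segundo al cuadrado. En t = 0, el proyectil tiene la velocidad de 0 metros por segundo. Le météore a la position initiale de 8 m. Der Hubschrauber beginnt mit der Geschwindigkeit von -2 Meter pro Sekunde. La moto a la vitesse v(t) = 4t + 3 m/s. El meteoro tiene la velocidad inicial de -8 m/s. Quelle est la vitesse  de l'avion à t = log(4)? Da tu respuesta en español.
Debemos encontrar la antiderivada de nuestra ecuación de la aceleración a(t) = 8·exp(-t) 1 vez. La antiderivada de la aceleración, con v(0) = -8, da la velocidad: v(t) = -8·exp(-t). De la ecuación de la velocidad v(t) = -8·exp(-t), sustituimos t = log(4) para obtener v = -2.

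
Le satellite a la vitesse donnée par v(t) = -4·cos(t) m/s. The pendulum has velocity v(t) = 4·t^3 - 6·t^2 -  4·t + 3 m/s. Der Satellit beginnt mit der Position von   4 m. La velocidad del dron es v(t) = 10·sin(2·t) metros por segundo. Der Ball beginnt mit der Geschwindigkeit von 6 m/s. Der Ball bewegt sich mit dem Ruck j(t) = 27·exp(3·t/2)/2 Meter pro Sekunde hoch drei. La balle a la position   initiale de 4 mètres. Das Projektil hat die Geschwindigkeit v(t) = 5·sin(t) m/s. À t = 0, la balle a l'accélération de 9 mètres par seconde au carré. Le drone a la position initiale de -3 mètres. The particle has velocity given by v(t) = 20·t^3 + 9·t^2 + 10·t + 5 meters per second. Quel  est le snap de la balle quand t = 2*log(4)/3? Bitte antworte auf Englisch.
To solve this, we need to take 1 derivative of our jerk equation j(t) = 27·exp(3·t/2)/2. Differentiating jerk, we get snap: s(t) = 81·exp(3·t/2)/4. We have snap s(t) = 81·exp(3·t/2)/4. Substituting t = 2*log(4)/3: s(2*log(4)/3) = 81.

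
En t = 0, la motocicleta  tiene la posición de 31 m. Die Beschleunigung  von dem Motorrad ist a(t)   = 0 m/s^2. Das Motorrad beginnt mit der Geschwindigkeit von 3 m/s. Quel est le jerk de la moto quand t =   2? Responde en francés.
Pour résoudre ceci, nous devons prendre 1 dérivée de notre équation de l'accélération a(t) = 0. En dérivant l'accélération, nous obtenons le jerk: j(t) = 0. De l'équation du jerk j(t) = 0, nous substituons t = 2 pour obtenir j = 0.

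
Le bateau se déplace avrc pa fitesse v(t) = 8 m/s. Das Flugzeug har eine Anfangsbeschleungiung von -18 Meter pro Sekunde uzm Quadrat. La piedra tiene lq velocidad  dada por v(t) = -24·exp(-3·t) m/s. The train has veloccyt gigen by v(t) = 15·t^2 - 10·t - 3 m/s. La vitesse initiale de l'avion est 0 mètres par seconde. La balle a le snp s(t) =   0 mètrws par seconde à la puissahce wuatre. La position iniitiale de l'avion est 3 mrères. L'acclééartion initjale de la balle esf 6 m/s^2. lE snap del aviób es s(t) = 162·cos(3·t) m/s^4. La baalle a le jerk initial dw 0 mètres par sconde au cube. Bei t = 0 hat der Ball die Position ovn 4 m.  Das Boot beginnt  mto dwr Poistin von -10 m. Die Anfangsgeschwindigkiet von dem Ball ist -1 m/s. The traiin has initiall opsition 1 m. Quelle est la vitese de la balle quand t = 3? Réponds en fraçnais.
En partant du snap s(t) = 0, nous prenons 3 intégrales. En intégrant le snap et en utilisant la condition initiale j(0) = 0, nous obtenons j(t) = 0. La primitive du jerk, avec a(0) = 6, donne l'accélération: a(t) = 6. La primitive de l'accélération est la vitesse. En utilisant v(0) = -1, nous obtenons v(t) = 6·t - 1. De l'équation de la vitesse v(t) = 6·t - 1, nous substituons t = 3 pour obtenir v = 17.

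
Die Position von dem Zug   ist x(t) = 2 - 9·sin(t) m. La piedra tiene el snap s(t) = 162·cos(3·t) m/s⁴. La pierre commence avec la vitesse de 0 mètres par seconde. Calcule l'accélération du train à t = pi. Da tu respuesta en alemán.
Wir müssen unsere Gleichung für die Position x(t) = 2 - 9·sin(t) 2-mal ableiten. Mit d/dt von x(t) finden wir v(t) = -9·cos(t). Mit d/dt von v(t) finden wir a(t) = 9·sin(t). Mit a(t) = 9·sin(t) und Einsetzen von t = pi, finden wir a = 0.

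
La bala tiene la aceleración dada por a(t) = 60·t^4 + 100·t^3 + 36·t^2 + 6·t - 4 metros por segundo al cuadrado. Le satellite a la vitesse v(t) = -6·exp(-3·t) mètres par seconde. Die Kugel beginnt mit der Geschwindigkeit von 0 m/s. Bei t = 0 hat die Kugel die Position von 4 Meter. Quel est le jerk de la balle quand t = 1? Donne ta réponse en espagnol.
Debemos derivar nuestra ecuación de la aceleración a(t) = 60·t^4 + 100·t^3 + 36·t^2 + 6·t - 4 1 vez. La derivada de la aceleración da la sacudida: j(t) = 240·t^3 + 300·t^2 + 72·t + 6. Tenemos la sacudida j(t) = 240·t^3 + 300·t^2 + 72·t + 6. Sustituyendo t = 1: j(1) = 618.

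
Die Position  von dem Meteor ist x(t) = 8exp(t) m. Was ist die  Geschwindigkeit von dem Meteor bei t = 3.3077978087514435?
Um dies zu lösen, müssen wir 1 Ableitung unserer Gleichung für die Position x(t) = 8·exp(t) nehmen. Die Ableitung von der Position ergibt die Geschwindigkeit: v(t) = 8·exp(t). Wir haben die Geschwindigkeit v(t) = 8·exp(t). Durch Einsetzen von t = 3.3077978087514435: v(3.3077978087514435) = 218.599076348932.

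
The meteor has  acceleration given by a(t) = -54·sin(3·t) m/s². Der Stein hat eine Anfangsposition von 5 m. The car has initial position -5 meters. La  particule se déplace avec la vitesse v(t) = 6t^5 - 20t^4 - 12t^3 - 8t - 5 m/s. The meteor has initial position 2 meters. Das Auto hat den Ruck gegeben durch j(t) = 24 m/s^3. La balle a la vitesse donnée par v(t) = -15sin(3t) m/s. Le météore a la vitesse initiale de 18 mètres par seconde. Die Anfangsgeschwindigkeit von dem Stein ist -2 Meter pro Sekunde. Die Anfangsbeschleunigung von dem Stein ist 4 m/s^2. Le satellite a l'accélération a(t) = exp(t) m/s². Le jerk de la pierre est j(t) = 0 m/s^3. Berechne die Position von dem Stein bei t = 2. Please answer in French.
Nous devons intégrer notre équation du jerk j(t) = 0 3 fois. En intégrant le jerk et en utilisant la condition initiale a(0) = 4, nous obtenons a(t) = 4. La primitive de l'accélération, avec v(0) = -2, donne la vitesse: v(t) = 4·t - 2. L'intégrale de la vitesse, avec x(0) = 5, donne la position: x(t) = 2·t^2 - 2·t + 5. En utilisant x(t) = 2·t^2 - 2·t + 5 et en substituant t = 2, nous trouvons x = 9.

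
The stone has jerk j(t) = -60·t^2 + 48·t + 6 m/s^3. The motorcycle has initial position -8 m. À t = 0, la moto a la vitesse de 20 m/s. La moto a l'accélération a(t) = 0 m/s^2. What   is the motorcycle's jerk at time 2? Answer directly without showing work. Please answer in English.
j(2) = 0.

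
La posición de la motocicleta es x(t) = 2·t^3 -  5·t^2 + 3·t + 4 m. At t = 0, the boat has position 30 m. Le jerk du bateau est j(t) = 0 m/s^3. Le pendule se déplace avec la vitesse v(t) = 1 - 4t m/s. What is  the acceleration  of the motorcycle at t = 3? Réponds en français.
Nous devons dériver notre équation de la position x(t) = 2·t^3 - 5·t^2 + 3·t + 4 2 fois. La dérivée de la position donne la vitesse: v(t) = 6·t^2 - 10·t + 3. En dérivant la vitesse, nous obtenons l'accélération: a(t) = 12·t - 10. En utilisant a(t) = 12·t - 10 et en substituant t = 3, nous trouvons a = 26.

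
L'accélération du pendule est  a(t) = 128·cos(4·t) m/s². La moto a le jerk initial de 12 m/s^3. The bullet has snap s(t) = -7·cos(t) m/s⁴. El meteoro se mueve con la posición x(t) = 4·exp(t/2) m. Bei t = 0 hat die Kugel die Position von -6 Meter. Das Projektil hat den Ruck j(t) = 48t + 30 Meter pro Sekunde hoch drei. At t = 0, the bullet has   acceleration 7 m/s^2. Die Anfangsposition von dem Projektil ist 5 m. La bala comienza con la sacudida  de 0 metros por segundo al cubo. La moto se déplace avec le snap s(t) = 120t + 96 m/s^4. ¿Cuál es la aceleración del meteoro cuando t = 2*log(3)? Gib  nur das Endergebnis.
La respuesta es 3.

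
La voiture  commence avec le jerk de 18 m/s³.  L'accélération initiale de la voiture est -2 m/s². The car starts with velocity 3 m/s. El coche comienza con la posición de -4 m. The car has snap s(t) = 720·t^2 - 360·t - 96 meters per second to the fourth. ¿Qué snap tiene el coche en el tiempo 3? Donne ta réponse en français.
En utilisant s(t) = 720·t^2 - 360·t - 96 et en substituant t = 3, nous trouvons s = 5304.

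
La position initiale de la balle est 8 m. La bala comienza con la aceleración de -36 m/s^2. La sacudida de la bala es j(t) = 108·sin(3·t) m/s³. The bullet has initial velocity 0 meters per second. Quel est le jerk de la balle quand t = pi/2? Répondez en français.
Nous avons le jerk j(t) = 108·sin(3·t). En substituant t = pi/2: j(pi/2) = -108.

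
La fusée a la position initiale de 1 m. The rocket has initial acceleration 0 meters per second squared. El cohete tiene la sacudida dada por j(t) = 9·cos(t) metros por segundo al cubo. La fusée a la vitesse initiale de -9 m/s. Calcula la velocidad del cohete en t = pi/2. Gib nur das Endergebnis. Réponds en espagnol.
La velocidad en t = pi/2 es v = 0.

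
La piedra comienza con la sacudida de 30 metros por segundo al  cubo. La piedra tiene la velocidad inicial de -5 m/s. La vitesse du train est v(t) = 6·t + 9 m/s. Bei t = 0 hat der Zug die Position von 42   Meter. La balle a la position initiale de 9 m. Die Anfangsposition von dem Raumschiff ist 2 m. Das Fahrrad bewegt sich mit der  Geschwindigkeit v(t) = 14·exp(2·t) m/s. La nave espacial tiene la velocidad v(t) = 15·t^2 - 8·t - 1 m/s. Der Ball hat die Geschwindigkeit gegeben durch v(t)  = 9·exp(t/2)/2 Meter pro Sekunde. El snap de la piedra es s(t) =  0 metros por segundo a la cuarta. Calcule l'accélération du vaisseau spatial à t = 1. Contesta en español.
Debemos derivar nuestra ecuación de la velocidad v(t) = 15·t^2 - 8·t - 1 1 vez. Derivando la velocidad, obtenemos la aceleración: a(t) = 30·t - 8. De la ecuación de la aceleración a(t) = 30·t - 8, sustituimos t = 1 para obtener a = 22.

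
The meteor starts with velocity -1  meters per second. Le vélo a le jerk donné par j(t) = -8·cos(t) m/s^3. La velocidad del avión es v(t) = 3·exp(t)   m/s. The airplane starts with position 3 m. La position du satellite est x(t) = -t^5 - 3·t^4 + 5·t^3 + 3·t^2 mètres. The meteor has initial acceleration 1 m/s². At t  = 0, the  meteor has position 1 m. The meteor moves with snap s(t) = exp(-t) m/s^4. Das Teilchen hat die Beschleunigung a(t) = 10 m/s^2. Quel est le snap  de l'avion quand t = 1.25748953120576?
En partant de la vitesse v(t) = 3·exp(t), nous prenons 3 dérivées. En dérivant la vitesse, nous obtenons l'accélération: a(t) = 3·exp(t). La dérivée de l'accélération donne le jerk: j(t) = 3·exp(t). En dérivant le jerk, nous obtenons le snap: s(t) = 3·exp(t). En utilisant s(t) = 3·exp(t) et en substituant t = 1.25748953120576, nous trouvons s = 10.5497463805400.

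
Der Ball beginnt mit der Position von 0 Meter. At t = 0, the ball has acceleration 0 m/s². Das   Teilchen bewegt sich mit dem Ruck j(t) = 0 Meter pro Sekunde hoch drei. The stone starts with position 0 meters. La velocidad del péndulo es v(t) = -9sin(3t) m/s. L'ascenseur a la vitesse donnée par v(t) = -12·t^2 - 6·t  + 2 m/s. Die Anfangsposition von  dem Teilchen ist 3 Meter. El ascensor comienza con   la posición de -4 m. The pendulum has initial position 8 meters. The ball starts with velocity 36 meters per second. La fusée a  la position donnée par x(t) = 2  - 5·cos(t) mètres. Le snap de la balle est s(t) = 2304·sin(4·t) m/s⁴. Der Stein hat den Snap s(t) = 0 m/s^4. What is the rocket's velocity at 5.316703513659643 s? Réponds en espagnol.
Partiendo de la posición x(t) = 2 - 5·cos(t), tomamos 1 derivada. Derivando la posición, obtenemos la velocidad: v(t) = 5·sin(t). Usando v(t) = 5·sin(t) y sustituyendo t = 5.316703513659643, encontramos v = -4.11445885923639.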